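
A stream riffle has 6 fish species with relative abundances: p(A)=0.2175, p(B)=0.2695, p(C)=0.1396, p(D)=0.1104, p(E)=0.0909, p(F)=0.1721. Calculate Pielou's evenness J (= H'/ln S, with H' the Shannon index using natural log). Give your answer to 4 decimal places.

H' = −Σ pᵢ ln pᵢ = −((-0.331809) + (-0.353365) + (-0.274869) + (-0.243282) + (-0.217978) + (-0.302841)) = 1.724143 (working shown to 6 dp, full precision carried).
With S = 6 species, ln S = 1.791759, so J = 1.724143/1.791759 = 0.962263, i.e. 0.9623 to 4 decimal places.

0.9623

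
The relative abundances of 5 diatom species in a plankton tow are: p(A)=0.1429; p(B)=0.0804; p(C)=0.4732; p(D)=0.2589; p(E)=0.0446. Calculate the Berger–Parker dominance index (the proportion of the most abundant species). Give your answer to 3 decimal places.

0.473

The largest proportion is 0.4732, i.e. d = 0.473 to 3 decimal places.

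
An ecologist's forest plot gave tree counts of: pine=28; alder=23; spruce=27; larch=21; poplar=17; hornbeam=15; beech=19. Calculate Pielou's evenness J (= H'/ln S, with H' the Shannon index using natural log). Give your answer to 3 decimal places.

0.988

Total N = 28+23+27+21+17+15+19 = 150, so the proportions are 0.18667, 0.15333, 0.18, 0.14, 0.11333, 0.1, 0.12667 (working shown to 5 dp, full precision carried).
H' = −Σ pᵢ ln pᵢ = −((-0.31331) + (-0.28752) + (-0.30866) + (-0.27526) + (-0.24677) + (-0.23026) + (-0.26172)) = 1.92350.
With S = 7 species, ln S = 1.94591, so J = 1.92350/1.94591 = 0.98848, i.e. 0.988 to 3 decimal places.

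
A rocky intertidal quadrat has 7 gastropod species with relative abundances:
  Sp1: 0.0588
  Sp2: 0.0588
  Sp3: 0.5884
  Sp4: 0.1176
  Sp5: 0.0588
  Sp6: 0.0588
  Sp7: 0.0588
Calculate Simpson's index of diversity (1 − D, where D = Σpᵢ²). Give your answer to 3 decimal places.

D = 0.0588² + 0.0588² + 0.5884² + 0.1176² + 0.0588² + 0.0588² + 0.0588² = 0.00346 + 0.00346 + 0.34621 + 0.01383 + 0.00346 + 0.00346 + 0.00346 = 0.37733 (working shown to 5 dp, full precision carried).
So 1 − D = 0.62267, i.e. 0.623 to 3 decimal places.

0.623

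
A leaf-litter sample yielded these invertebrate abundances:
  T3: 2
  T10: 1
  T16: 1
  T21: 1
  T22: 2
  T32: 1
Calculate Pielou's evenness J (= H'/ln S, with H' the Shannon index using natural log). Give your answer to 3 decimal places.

0.967

Total N = 2+1+1+1+2+1 = 8, so the proportions are 0.25, 0.125, 0.125, 0.125, 0.25, 0.125 (working shown to 5 dp, full precision carried).
H' = −Σ pᵢ ln pᵢ = −((-0.34657) + (-0.25993) + (-0.25993) + (-0.25993) + (-0.34657) + (-0.25993)) = 1.73287.
With S = 6 species, ln S = 1.79176, so J = 1.73287/1.79176 = 0.96713, i.e. 0.967 to 3 decimal places.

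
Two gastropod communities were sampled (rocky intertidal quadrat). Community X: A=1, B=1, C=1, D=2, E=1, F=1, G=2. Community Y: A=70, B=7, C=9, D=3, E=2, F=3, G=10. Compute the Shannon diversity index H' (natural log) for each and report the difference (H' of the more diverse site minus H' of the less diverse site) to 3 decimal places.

Community X: N=9, proportions 0.11111, 0.11111, 0.11111, 0.22222, 0.11111, 0.11111, 0.22222, giving H' = 1.88916 (working shown to 5 dp, full precision carried).
Community Y: N=104, proportions 0.67308, 0.06731, 0.08654, 0.02885, 0.01923, 0.02885, 0.09615, giving H' = 1.16559.
Difference = |1.88916 − 1.16559| = 0.72357, i.e. 0.724 to 3 decimal places.

0.724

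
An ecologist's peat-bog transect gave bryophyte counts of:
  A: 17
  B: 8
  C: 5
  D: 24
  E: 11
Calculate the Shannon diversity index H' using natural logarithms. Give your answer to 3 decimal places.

1.474

Total N = 17+8+5+24+11 = 65, so the proportions are 0.26154, 0.12308, 0.07692, 0.36923, 0.16923 (working shown to 5 dp, full precision carried).
Each pᵢ ln pᵢ term: 0.26154×(-1.34117)=-0.35077, 0.12308×(-2.09495)=-0.25784, 0.07692×(-2.56495)=-0.19730, 0.36923×(-0.99633)=-0.36788, 0.16923×(-1.77649)=-0.30064.
Sum = -1.47443, so H' = 1.474.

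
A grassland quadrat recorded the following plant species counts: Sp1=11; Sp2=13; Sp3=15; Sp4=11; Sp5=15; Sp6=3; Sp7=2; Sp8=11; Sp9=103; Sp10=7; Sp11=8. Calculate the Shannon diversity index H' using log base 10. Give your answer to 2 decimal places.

0.76

Total N = 11+13+15+11+15+3+2+11+103+7+8 = 199, so the proportions are 0.0553, 0.0653, 0.0754, 0.0553, 0.0754, 0.0151, 0.0101, 0.0553, 0.5176, 0.0352, 0.0402 (working shown to 4 dp, full precision carried).
Each pᵢ log₁₀ pᵢ term: 0.0553×(-1.2575)=-0.0695, 0.0653×(-1.1849)=-0.0774, 0.0754×(-1.1228)=-0.0846, 0.0553×(-1.2575)=-0.0695, 0.0754×(-1.1228)=-0.0846, 0.0151×(-1.8217)=-0.0275, 0.0101×(-1.9978)=-0.0201, 0.0553×(-1.2575)=-0.0695, 0.5176×(-0.2860)=-0.1480, 0.0352×(-1.4538)=-0.0511, 0.0402×(-1.3958)=-0.0561.
Sum = -0.7580, so H' = 0.76.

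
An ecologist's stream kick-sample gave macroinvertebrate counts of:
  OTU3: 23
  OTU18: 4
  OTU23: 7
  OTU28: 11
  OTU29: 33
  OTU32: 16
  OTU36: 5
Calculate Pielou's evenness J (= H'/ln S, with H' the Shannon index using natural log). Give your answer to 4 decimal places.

0.8797

Total N = 23+4+7+11+33+16+5 = 99, so the proportions are 0.232323, 0.040404, 0.070707, 0.111111, 0.333333, 0.161616, 0.050505 (working shown to 6 dp, full precision carried).
H' = −Σ pᵢ ln pᵢ = −((-0.339105) + (-0.129650) + (-0.187318) + (-0.244136) + (-0.366204) + (-0.294550) + (-0.150792)) = 1.711755.
With S = 7 species, ln S = 1.945910, so J = 1.711755/1.945910 = 0.879668, i.e. 0.8797 to 4 decimal places.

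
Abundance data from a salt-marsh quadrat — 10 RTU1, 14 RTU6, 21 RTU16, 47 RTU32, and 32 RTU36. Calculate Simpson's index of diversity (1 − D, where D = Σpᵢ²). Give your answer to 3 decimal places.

0.742

Total N = 10+14+21+47+32 = 124, so the proportions are 0.08065, 0.1129, 0.16935, 0.37903, 0.25806 (working shown to 5 dp, full precision carried).
D = 0.08065² + 0.1129² + 0.16935² + 0.37903² + 0.25806² = 0.00650 + 0.01275 + 0.02868 + 0.14367 + 0.06660 = 0.25819.
So 1 − D = 0.74181, i.e. 0.742 to 3 decimal places.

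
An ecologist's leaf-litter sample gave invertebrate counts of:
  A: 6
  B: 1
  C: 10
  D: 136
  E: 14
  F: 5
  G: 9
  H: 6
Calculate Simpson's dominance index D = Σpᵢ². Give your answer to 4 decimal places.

0.5425

Total N = 6+1+10+136+14+5+9+6 = 187, so the proportions are 0.032086, 0.005348, 0.053476, 0.727273, 0.074866, 0.026738, 0.048128, 0.032086 (working shown to 6 dp, full precision carried).
D = 0.032086² + 0.005348² + 0.053476² + 0.727273² + 0.074866² + 0.026738² + 0.048128² + 0.032086² = 0.001029 + 0.000029 + 0.002860 + 0.528926 + 0.005605 + 0.000715 + 0.002316 + 0.001029 = 0.542509.
To 4 decimal places, D = 0.5425.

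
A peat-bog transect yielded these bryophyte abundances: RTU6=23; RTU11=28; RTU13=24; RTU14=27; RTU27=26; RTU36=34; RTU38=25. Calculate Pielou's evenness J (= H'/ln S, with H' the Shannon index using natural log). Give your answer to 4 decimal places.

0.9961

Total N = 23+28+24+27+26+34+25 = 187, so the proportions are 0.122995, 0.149733, 0.128342, 0.144385, 0.139037, 0.181818, 0.13369 (working shown to 6 dp, full precision carried).
H' = −Σ pᵢ ln pᵢ = −((-0.257749) + (-0.284328) + (-0.263494) + (-0.279424) + (-0.274323) + (-0.309954) + (-0.269015)) = 1.938287.
With S = 7 species, ln S = 1.945910, so J = 1.938287/1.945910 = 0.996082, i.e. 0.9961 to 4 decimal places.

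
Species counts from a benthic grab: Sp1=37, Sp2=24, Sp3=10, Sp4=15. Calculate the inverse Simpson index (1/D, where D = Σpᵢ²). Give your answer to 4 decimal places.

Total N = 37+24+10+15 = 86, so the proportions are 0.430232558, 0.279069767, 0.11627907, 0.174418605 (working shown to 9 dp, full precision carried).
D = 0.430232558² + 0.279069767² + 0.11627907² + 0.174418605² = 0.185100054 + 0.077879935 + 0.013520822 + 0.030421850 = 0.306922661.
So 1/D = 3.2581498, i.e. 3.2581 to 4 decimal places.

3.2581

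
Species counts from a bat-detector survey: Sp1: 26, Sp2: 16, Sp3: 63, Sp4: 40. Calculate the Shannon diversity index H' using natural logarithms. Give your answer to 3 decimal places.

Total N = 26+16+63+40 = 145, so the proportions are 0.17931, 0.11034, 0.43448, 0.27586 (working shown to 5 dp, full precision carried).
Each pᵢ ln pᵢ term: 0.17931×(-1.71864)=-0.30817, 0.11034×(-2.20415)=-0.24322, 0.43448×(-0.83360)=-0.36218, 0.27586×(-1.28785)=-0.35527.
Sum = -1.26884, so H' = 1.269.

1.269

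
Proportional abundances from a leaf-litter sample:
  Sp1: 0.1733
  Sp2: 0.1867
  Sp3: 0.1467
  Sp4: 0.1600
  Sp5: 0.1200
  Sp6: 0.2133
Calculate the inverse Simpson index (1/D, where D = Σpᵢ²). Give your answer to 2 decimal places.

5.82

D = 0.1733² + 0.1867² + 0.1467² + 0.16² + 0.12² + 0.2133² = 0.030033 + 0.034857 + 0.021521 + 0.025600 + 0.014400 + 0.045497 = 0.171908 (working shown to 6 dp, full precision carried).
So 1/D = 5.8171, i.e. 5.82 to 2 decimal places.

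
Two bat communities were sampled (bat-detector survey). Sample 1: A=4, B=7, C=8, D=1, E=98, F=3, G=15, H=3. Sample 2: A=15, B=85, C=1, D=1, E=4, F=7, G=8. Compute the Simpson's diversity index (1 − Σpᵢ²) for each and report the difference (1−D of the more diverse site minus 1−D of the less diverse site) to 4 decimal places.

Sample 1: N=139, proportions 0.028777, 0.0503597, 0.057554, 0.0071942, 0.705036, 0.0215827, 0.1079137, 0.0215827, giving 1−D = 0.4836189 (working shown to 7 dp, full precision carried).
Sample 2: N=121, proportions 0.1239669, 0.7024793, 0.0082645, 0.0082645, 0.0330579, 0.0578512, 0.0661157, giving 1−D = 0.4822075.
Difference = |0.4836189 − 0.4822075| = 0.0014114, i.e. 0.0014 to 4 decimal places.

0.0014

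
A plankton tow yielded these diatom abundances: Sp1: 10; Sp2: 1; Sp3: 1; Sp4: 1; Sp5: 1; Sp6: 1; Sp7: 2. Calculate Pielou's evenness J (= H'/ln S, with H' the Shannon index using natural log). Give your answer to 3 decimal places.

0.718

Total N = 10+1+1+1+1+1+2 = 17, so the proportions are 0.58824, 0.05882, 0.05882, 0.05882, 0.05882, 0.05882, 0.11765 (working shown to 5 dp, full precision carried).
H' = −Σ pᵢ ln pᵢ = −((-0.31213) + (-0.16666) + (-0.16666) + (-0.16666) + (-0.16666) + (-0.16666) + (-0.25177)) = 1.39720.
With S = 7 species, ln S = 1.94591, so J = 1.39720/1.94591 = 0.71802, i.e. 0.718 to 3 decimal places.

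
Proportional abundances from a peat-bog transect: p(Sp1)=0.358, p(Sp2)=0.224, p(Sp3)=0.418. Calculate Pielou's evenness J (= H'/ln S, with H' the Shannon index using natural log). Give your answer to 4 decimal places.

H' = −Σ pᵢ ln pᵢ = −((-0.367746) + (-0.335128) + (-0.364610)) = 1.067485 (working shown to 6 dp, full precision carried).
With S = 3 species, ln S = 1.098612, so J = 1.067485/1.098612 = 0.971666, i.e. 0.9717 to 4 decimal places.

0.9717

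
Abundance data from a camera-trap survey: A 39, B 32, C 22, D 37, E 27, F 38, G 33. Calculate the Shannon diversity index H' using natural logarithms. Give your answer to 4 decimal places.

Total N = 39+32+22+37+27+38+33 = 228, so the proportions are 0.171053, 0.140351, 0.096491, 0.162281, 0.118421, 0.166667, 0.144737 (working shown to 6 dp, full precision carried).
Each pᵢ ln pᵢ term: 0.171053×(-1.765784)=-0.302042, 0.140351×(-1.963610)=-0.275594, 0.096491×(-2.338303)=-0.225626, 0.162281×(-1.818428)=-0.295096, 0.118421×(-2.133509)=-0.252652, 0.166667×(-1.791759)=-0.298627, 0.144737×(-1.932838)=-0.279753.
Sum = -1.929390, so H' = 1.9294.

1.9294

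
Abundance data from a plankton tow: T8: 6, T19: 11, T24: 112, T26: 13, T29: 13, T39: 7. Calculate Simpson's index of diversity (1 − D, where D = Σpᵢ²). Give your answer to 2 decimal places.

Total N = 6+11+112+13+13+7 = 162, so the proportions are 0.037, 0.0679, 0.6914, 0.0802, 0.0802, 0.0432 (working shown to 4 dp, full precision carried).
D = 0.037² + 0.0679² + 0.6914² + 0.0802² + 0.0802² + 0.0432² = 0.0014 + 0.0046 + 0.4780 + 0.0064 + 0.0064 + 0.0019 = 0.4987.
So 1 − D = 0.5013, i.e. 0.50 to 2 decimal places.

0.50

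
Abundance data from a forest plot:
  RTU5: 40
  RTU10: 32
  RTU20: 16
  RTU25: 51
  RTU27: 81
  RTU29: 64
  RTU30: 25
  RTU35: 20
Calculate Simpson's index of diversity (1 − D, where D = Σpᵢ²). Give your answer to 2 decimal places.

0.84

Total N = 40+32+16+51+81+64+25+20 = 329, so the proportions are 0.1216, 0.0973, 0.0486, 0.155, 0.2462, 0.1945, 0.076, 0.0608 (working shown to 4 dp, full precision carried).
D = 0.1216² + 0.0973² + 0.0486² + 0.155² + 0.2462² + 0.1945² + 0.076² + 0.0608² = 0.0148 + 0.0095 + 0.0024 + 0.0240 + 0.0606 + 0.0378 + 0.0058 + 0.0037 = 0.1586.
So 1 − D = 0.8414, i.e. 0.84 to 2 decimal places.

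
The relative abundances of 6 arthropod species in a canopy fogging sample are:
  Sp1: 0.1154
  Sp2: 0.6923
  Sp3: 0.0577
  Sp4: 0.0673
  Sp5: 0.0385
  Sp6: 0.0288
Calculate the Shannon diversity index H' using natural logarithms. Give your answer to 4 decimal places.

1.0775

Each pᵢ ln pᵢ term (working shown to 6 dp, full precision carried): 0.1154×(-2.159351)=-0.249189, 0.6923×(-0.367736)=-0.254584, 0.0577×(-2.852498)=-0.164589, 0.0673×(-2.698595)=-0.181615, 0.0385×(-3.257097)=-0.125398, 0.0288×(-3.547380)=-0.102165.
Sum = -1.077540, so H' = 1.0775.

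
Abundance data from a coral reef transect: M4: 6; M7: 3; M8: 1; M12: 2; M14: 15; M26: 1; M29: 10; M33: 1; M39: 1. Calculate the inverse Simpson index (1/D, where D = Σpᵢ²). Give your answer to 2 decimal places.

4.23

Total N = 6+3+1+2+15+1+10+1+1 = 40, so the proportions are 0.15, 0.075, 0.025, 0.05, 0.375, 0.025, 0.25, 0.025, 0.025 (working shown to 6 dp, full precision carried).
D = 0.15² + 0.075² + 0.025² + 0.05² + 0.375² + 0.025² + 0.25² + 0.025² + 0.025² = 0.022500 + 0.005625 + 0.000625 + 0.002500 + 0.140625 + 0.000625 + 0.062500 + 0.000625 + 0.000625 = 0.236250.
So 1/D = 4.2328, i.e. 4.23 to 2 decimal places.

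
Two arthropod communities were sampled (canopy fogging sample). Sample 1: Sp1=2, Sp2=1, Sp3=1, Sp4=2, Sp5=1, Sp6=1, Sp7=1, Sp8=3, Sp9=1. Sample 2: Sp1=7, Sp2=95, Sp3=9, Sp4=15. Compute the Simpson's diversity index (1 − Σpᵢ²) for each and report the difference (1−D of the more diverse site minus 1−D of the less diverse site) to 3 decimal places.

Sample 1: N=13, proportions 0.153846, 0.076923, 0.076923, 0.153846, 0.076923, 0.076923, 0.076923, 0.230769, 0.076923, giving 1−D = 0.863905 (working shown to 6 dp, full precision carried).
Sample 2: N=126, proportions 0.055556, 0.753968, 0.071429, 0.119048, giving 1−D = 0.409171.
Difference = |0.863905 − 0.409171| = 0.454734, i.e. 0.455 to 3 decimal places.

0.455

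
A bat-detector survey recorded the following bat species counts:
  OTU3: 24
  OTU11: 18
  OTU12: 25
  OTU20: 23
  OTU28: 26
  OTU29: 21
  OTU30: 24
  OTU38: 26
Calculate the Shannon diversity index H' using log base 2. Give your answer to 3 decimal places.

2.991

Total N = 24+18+25+23+26+21+24+26 = 187, so the proportions are 0.12834, 0.09626, 0.13369, 0.12299, 0.13904, 0.1123, 0.12834, 0.13904 (working shown to 5 dp, full precision carried).
Each pᵢ log₂ pᵢ term: 0.12834×(-2.96193)=-0.38014, 0.09626×(-3.37697)=-0.32506, 0.13369×(-2.90304)=-0.38811, 0.12299×(-3.02333)=-0.37185, 0.13904×(-2.84645)=-0.39576, 0.1123×(-3.15458)=-0.35426, 0.12834×(-2.96193)=-0.38014, 0.13904×(-2.84645)=-0.39576.
Sum = -2.99108, so H' = 2.991.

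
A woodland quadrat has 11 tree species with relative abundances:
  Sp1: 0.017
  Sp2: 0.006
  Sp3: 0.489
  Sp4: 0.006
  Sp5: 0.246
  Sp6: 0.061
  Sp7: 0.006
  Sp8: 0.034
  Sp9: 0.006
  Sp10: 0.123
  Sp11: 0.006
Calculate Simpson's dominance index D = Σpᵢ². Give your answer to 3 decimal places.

D = 0.017² + 0.006² + 0.489² + 0.006² + 0.246² + 0.061² + 0.006² + 0.034² + 0.006² + 0.123² + 0.006² = 0.00029 + 0.00004 + 0.23912 + 0.00004 + 0.06052 + 0.00372 + 0.00004 + 0.00116 + 0.00004 + 0.01513 + 0.00004 = 0.32011 (working shown to 5 dp, full precision carried).
To 3 decimal places, D = 0.320.

0.320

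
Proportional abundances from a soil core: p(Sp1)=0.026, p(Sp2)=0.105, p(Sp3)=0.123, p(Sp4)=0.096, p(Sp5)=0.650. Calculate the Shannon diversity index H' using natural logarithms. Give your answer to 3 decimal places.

Each pᵢ ln pᵢ term (working shown to 5 dp, full precision carried): 0.026×(-3.64966)=-0.09489, 0.105×(-2.25379)=-0.23665, 0.123×(-2.09557)=-0.25776, 0.096×(-2.34341)=-0.22497, 0.65×(-0.43078)=-0.28001.
Sum = -1.09427, so H' = 1.094.

1.094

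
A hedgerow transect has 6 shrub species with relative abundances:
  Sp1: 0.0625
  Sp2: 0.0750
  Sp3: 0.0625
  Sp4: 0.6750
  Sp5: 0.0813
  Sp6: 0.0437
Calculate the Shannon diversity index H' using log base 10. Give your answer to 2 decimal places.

0.50

Each pᵢ log₁₀ pᵢ term (working shown to 4 dp, full precision carried): 0.0625×(-1.2041)=-0.0753, 0.075×(-1.1249)=-0.0844, 0.0625×(-1.2041)=-0.0753, 0.675×(-0.1707)=-0.1152, 0.0813×(-1.0899)=-0.0886, 0.0437×(-1.3595)=-0.0594.
Sum = -0.4981, so H' = 0.50.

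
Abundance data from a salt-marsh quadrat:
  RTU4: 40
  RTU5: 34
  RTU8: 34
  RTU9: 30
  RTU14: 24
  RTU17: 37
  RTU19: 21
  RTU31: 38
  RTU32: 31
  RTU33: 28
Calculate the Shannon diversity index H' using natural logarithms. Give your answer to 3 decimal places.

Total N = 40+34+34+30+24+37+21+38+31+28 = 317, so the proportions are 0.12618, 0.10726, 0.10726, 0.09464, 0.07571, 0.11672, 0.06625, 0.11987, 0.09779, 0.08833 (working shown to 5 dp, full precision carried).
Each pᵢ ln pᵢ term: 0.12618×(-2.07002)=-0.26120, 0.10726×(-2.23254)=-0.23945, 0.10726×(-2.23254)=-0.23945, 0.09464×(-2.35770)=-0.22313, 0.07571×(-2.58085)=-0.19540, 0.11672×(-2.14798)=-0.25071, 0.06625×(-2.71438)=-0.17982, 0.11987×(-2.12132)=-0.25429, 0.09779×(-2.32491)=-0.22736, 0.08833×(-2.42670)=-0.21435.
Sum = -2.28515, so H' = 2.285.

2.285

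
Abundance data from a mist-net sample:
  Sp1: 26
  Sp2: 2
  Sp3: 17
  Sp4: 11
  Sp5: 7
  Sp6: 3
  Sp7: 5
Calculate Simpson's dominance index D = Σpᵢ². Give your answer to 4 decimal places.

0.2327

Total N = 26+2+17+11+7+3+5 = 71, so the proportions are 0.366197, 0.028169, 0.239437, 0.15493, 0.098592, 0.042254, 0.070423 (working shown to 6 dp, full precision carried).
D = 0.366197² + 0.028169² + 0.239437² + 0.15493² + 0.098592² + 0.042254² + 0.070423² = 0.134100 + 0.000793 + 0.057330 + 0.024003 + 0.009720 + 0.001785 + 0.004959 = 0.232692.
To 4 decimal places, D = 0.2327.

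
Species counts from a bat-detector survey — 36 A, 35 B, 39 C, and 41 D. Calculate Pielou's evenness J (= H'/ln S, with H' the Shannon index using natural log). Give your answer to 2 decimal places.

1.00

Total N = 36+35+39+41 = 151, so the proportions are 0.2384, 0.2318, 0.2583, 0.2715 (working shown to 4 dp, full precision carried).
H' = −Σ pᵢ ln pᵢ = −((-0.3418) + (-0.3389) + (-0.3496) + (-0.3540)) = 1.3843.
With S = 4 species, ln S = 1.3863, so J = 1.3843/1.3863 = 0.9986, i.e. 1.00 to 2 decimal places.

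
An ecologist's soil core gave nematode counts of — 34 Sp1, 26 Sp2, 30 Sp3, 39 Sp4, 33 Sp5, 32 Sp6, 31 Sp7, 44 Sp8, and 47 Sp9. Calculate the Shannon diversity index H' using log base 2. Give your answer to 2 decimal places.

3.15

Total N = 34+26+30+39+33+32+31+44+47 = 316, so the proportions are 0.1076, 0.0823, 0.0949, 0.1234, 0.1044, 0.1013, 0.0981, 0.1392, 0.1487 (working shown to 4 dp, full precision carried).
Each pᵢ log₂ pᵢ term: 0.1076×(-3.2163)=-0.3461, 0.0823×(-3.6033)=-0.2965, 0.0949×(-3.3969)=-0.3225, 0.1234×(-3.0184)=-0.3725, 0.1044×(-3.2594)=-0.3404, 0.1013×(-3.3038)=-0.3346, 0.0981×(-3.3496)=-0.3286, 0.1392×(-2.8443)=-0.3960, 0.1487×(-2.7492)=-0.4089.
Sum = -3.1460, so H' = 3.15.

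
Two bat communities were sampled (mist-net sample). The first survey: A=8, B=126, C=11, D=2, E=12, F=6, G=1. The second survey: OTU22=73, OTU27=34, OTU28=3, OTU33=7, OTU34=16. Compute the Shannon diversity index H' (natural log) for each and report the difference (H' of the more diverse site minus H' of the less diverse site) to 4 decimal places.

0.2440

The first survey: N=166, proportions 0.048193, 0.759036, 0.066265, 0.012048, 0.072289, 0.036145, 0.006024, giving H' = 0.929219 (working shown to 6 dp, full precision carried).
The second survey: N=133, proportions 0.548872, 0.255639, 0.022556, 0.052632, 0.120301, giving H' = 1.173218.
Difference = |0.929219 − 1.173218| = 0.243999, i.e. 0.2440 to 4 decimal places.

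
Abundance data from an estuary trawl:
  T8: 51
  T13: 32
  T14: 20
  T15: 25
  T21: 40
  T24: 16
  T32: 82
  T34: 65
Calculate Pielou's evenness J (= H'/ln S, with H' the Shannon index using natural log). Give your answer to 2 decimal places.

0.94

Total N = 51+32+20+25+40+16+82+65 = 331, so the proportions are 0.1541, 0.0967, 0.0604, 0.0755, 0.1208, 0.0483, 0.2477, 0.1964 (working shown to 4 dp, full precision carried).
H' = −Σ pᵢ ln pᵢ = −((-0.2882) + (-0.2259) + (-0.1696) + (-0.1951) + (-0.2554) + (-0.1464) + (-0.3457) + (-0.3196)) = 1.9459.
With S = 8 species, ln S = 2.0794, so J = 1.9459/2.0794 = 0.9358, i.e. 0.94 to 2 decimal places.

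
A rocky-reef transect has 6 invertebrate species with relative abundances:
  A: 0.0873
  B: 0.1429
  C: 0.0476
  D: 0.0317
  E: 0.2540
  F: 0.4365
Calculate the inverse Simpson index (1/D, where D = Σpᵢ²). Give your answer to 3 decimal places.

3.492

D = 0.0873² + 0.1429² + 0.0476² + 0.0317² + 0.254² + 0.4365² = 0.0076213 + 0.0204204 + 0.0022658 + 0.0010049 + 0.0645160 + 0.1905322 = 0.2863606 (working shown to 7 dp, full precision carried).
So 1/D = 3.49210, i.e. 3.492 to 3 decimal places.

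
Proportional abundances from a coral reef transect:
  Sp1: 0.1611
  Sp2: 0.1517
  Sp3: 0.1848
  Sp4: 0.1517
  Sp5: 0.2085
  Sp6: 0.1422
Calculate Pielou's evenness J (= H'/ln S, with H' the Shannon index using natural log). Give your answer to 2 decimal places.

H' = −Σ pᵢ ln pᵢ = −((-0.2941) + (-0.2861) + (-0.3120) + (-0.2861) + (-0.3269) + (-0.2774)) = 1.7826 (working shown to 4 dp, full precision carried).
With S = 6 species, ln S = 1.7918, so J = 1.7826/1.7918 = 0.9949, i.e. 0.99 to 2 decimal places.

0.99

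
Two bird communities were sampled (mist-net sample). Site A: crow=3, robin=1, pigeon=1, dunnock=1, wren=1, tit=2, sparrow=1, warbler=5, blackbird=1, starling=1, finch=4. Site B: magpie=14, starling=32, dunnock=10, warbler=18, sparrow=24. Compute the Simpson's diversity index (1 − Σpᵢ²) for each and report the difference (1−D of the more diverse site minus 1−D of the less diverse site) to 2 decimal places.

0.09

Site A: N=21, proportions 0.14286, 0.04762, 0.04762, 0.04762, 0.04762, 0.09524, 0.04762, 0.2381, 0.04762, 0.04762, 0.19048, giving 1−D = 0.86168 (working shown to 5 dp, full precision carried).
Site B: N=98, proportions 0.14286, 0.32653, 0.10204, 0.18367, 0.2449, giving 1−D = 0.76885.
Difference = |0.86168 − 0.76885| = 0.09283, i.e. 0.09 to 2 decimal places.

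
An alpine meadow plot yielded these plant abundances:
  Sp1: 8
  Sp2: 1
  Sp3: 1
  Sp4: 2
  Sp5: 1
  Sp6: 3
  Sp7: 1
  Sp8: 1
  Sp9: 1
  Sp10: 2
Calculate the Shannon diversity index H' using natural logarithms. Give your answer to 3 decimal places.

Total N = 8+1+1+2+1+3+1+1+1+2 = 21, so the proportions are 0.38095, 0.04762, 0.04762, 0.09524, 0.04762, 0.14286, 0.04762, 0.04762, 0.04762, 0.09524 (working shown to 5 dp, full precision carried).
Each pᵢ ln pᵢ term: 0.38095×(-0.96508)=-0.36765, 0.04762×(-3.04452)=-0.14498, 0.04762×(-3.04452)=-0.14498, 0.09524×(-2.35138)=-0.22394, 0.04762×(-3.04452)=-0.14498, 0.14286×(-1.94591)=-0.27799, 0.04762×(-3.04452)=-0.14498, 0.04762×(-3.04452)=-0.14498, 0.04762×(-3.04452)=-0.14498, 0.09524×(-2.35138)=-0.22394.
Sum = -1.96338, so H' = 1.963.

1.963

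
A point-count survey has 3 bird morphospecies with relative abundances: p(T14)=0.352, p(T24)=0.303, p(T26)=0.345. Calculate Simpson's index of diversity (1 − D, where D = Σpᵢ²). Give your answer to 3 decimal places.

D = 0.352² + 0.303² + 0.345² = 0.12390 + 0.09181 + 0.11902 = 0.33474 (working shown to 5 dp, full precision carried).
So 1 − D = 0.66526, i.e. 0.665 to 3 decimal places.

0.665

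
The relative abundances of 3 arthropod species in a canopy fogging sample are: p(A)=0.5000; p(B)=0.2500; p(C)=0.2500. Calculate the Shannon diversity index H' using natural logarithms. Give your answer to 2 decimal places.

Each pᵢ ln pᵢ term (working shown to 4 dp, full precision carried): 0.5×(-0.6931)=-0.3466, 0.25×(-1.3863)=-0.3466, 0.25×(-1.3863)=-0.3466.
Sum = -1.0397, so H' = 1.04.

1.04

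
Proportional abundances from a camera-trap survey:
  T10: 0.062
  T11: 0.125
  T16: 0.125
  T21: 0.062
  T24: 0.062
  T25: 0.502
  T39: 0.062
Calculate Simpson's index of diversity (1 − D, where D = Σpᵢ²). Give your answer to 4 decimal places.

0.7014

D = 0.062² + 0.125² + 0.125² + 0.062² + 0.062² + 0.502² + 0.062² = 0.003844 + 0.015625 + 0.015625 + 0.003844 + 0.003844 + 0.252004 + 0.003844 = 0.298630 (working shown to 6 dp, full precision carried).
So 1 − D = 0.701370, i.e. 0.7014 to 4 decimal places.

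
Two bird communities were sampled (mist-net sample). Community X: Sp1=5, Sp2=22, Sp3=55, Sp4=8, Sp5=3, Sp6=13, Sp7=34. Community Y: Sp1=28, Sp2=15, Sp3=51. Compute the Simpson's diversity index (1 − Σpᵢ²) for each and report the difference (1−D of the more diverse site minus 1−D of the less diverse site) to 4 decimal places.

0.1569

Community X: N=140, proportions 0.035714, 0.157143, 0.392857, 0.057143, 0.021429, 0.092857, 0.242857, giving 1−D = 0.748367 (working shown to 6 dp, full precision carried).
Community Y: N=94, proportions 0.297872, 0.159574, 0.542553, giving 1−D = 0.591444.
Difference = |0.748367 − 0.591444| = 0.156923, i.e. 0.1569 to 4 decimal places.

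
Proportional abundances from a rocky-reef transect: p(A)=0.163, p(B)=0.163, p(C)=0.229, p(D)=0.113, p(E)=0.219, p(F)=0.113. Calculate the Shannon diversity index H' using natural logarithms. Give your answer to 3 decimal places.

Each pᵢ ln pᵢ term (working shown to 5 dp, full precision carried): 0.163×(-1.81401)=-0.29568, 0.163×(-1.81401)=-0.29568, 0.229×(-1.47403)=-0.33755, 0.113×(-2.18037)=-0.24638, 0.219×(-1.51868)=-0.33259, 0.113×(-2.18037)=-0.24638.
Sum = -1.75427, so H' = 1.754.

1.754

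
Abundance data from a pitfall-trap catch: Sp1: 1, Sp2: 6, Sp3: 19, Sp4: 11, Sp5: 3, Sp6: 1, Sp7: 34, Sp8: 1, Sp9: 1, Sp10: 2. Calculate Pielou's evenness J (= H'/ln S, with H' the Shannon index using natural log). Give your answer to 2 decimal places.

Total N = 1+6+19+11+3+1+34+1+1+2 = 79, so the proportions are 0.0127, 0.0759, 0.2405, 0.1392, 0.038, 0.0127, 0.4304, 0.0127, 0.0127, 0.0253 (working shown to 4 dp, full precision carried).
H' = −Σ pᵢ ln pᵢ = −((-0.0553) + (-0.1958) + (-0.3427) + (-0.2745) + (-0.1242) + (-0.0553) + (-0.3628) + (-0.0553) + (-0.0553) + (-0.0931)) = 1.6144.
With S = 10 species, ln S = 2.3026, so J = 1.6144/2.3026 = 0.7011, i.e. 0.70 to 2 decimal places.

0.70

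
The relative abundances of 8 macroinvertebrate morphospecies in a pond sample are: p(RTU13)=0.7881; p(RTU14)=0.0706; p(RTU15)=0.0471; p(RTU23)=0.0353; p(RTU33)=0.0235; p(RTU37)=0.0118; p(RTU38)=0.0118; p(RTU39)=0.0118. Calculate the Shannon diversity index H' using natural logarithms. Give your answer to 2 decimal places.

0.88

Each pᵢ ln pᵢ term (working shown to 4 dp, full precision carried): 0.7881×(-0.2381)=-0.1877, 0.0706×(-2.6507)=-0.1871, 0.0471×(-3.0555)=-0.1439, 0.0353×(-3.3439)=-0.1180, 0.0235×(-3.7508)=-0.0881, 0.0118×(-4.4397)=-0.0524, 0.0118×(-4.4397)=-0.0524, 0.0118×(-4.4397)=-0.0524.
Sum = -0.8821, so H' = 0.88.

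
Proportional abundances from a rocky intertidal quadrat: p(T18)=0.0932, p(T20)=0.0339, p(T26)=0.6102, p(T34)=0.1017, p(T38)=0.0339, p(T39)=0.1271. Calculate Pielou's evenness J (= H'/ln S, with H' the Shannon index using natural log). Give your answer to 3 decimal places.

H' = −Σ pᵢ ln pᵢ = −((-0.22116) + (-0.11473) + (-0.30142) + (-0.23246) + (-0.11473) + (-0.26218)) = 1.24668 (working shown to 5 dp, full precision carried).
With S = 6 species, ln S = 1.79176, so J = 1.24668/1.79176 = 0.69579, i.e. 0.696 to 3 decimal places.

0.696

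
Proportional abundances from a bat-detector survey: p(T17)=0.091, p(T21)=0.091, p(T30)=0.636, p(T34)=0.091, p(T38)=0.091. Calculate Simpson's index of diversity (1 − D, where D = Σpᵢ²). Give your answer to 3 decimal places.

0.562

D = 0.091² + 0.091² + 0.636² + 0.091² + 0.091² = 0.00828 + 0.00828 + 0.40450 + 0.00828 + 0.00828 = 0.43762 (working shown to 5 dp, full precision carried).
So 1 − D = 0.56238, i.e. 0.562 to 3 decimal places.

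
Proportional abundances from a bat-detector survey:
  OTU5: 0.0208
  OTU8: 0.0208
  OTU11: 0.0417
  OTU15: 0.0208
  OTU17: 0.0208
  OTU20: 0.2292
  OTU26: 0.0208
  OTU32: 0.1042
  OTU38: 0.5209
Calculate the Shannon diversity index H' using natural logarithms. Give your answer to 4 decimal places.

1.4483

Each pᵢ ln pᵢ term (working shown to 6 dp, full precision carried): 0.0208×(-3.872802)=-0.080554, 0.0208×(-3.872802)=-0.080554, 0.0417×(-3.177254)=-0.132491, 0.0208×(-3.872802)=-0.080554, 0.0208×(-3.872802)=-0.080554, 0.2292×(-1.473160)=-0.337648, 0.0208×(-3.872802)=-0.080554, 0.1042×(-2.261443)=-0.235642, 0.5209×(-0.652197)=-0.339730.
Sum = -1.448283, so H' = 1.4483.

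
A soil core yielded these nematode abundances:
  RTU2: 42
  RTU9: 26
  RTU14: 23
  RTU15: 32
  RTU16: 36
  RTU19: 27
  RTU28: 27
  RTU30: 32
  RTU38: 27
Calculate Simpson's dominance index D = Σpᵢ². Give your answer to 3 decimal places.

Total N = 42+26+23+32+36+27+27+32+27 = 272, so the proportions are 0.15441, 0.09559, 0.08456, 0.11765, 0.13235, 0.09926, 0.09926, 0.11765, 0.09926 (working shown to 5 dp, full precision carried).
D = 0.15441² + 0.09559² + 0.08456² + 0.11765² + 0.13235² + 0.09926² + 0.09926² + 0.11765² + 0.09926² = 0.02384 + 0.00914 + 0.00715 + 0.01384 + 0.01752 + 0.00985 + 0.00985 + 0.01384 + 0.00985 = 0.11489.
To 3 decimal places, D = 0.115.

0.115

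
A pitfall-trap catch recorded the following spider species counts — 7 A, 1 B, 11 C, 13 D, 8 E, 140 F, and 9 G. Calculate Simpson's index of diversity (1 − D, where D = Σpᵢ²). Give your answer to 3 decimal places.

0.438

Total N = 7+1+11+13+8+140+9 = 189, so the proportions are 0.03704, 0.00529, 0.0582, 0.06878, 0.04233, 0.74074, 0.04762 (working shown to 5 dp, full precision carried).
D = 0.03704² + 0.00529² + 0.0582² + 0.06878² + 0.04233² + 0.74074² + 0.04762² = 0.00137 + 0.00003 + 0.00339 + 0.00473 + 0.00179 + 0.54870 + 0.00227 = 0.56227.
So 1 − D = 0.43773, i.e. 0.438 to 3 decimal places.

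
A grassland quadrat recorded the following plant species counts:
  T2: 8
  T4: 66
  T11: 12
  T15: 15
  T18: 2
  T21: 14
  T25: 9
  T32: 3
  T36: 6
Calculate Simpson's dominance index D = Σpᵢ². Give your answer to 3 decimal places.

0.281

Total N = 8+66+12+15+2+14+9+3+6 = 135, so the proportions are 0.05926, 0.48889, 0.08889, 0.11111, 0.01481, 0.1037, 0.06667, 0.02222, 0.04444 (working shown to 5 dp, full precision carried).
D = 0.05926² + 0.48889² + 0.08889² + 0.11111² + 0.01481² + 0.1037² + 0.06667² + 0.02222² + 0.04444² = 0.00351 + 0.23901 + 0.00790 + 0.01235 + 0.00022 + 0.01075 + 0.00444 + 0.00049 + 0.00198 = 0.28066.
To 3 decimal places, D = 0.281.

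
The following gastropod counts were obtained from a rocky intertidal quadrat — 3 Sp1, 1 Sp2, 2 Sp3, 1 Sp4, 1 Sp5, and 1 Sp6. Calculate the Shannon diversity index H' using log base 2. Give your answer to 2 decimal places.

2.42

Total N = 3+1+2+1+1+1 = 9, so the proportions are 0.3333, 0.1111, 0.2222, 0.1111, 0.1111, 0.1111 (working shown to 4 dp, full precision carried).
Each pᵢ log₂ pᵢ term: 0.3333×(-1.5850)=-0.5283, 0.1111×(-3.1699)=-0.3522, 0.2222×(-2.1699)=-0.4822, 0.1111×(-3.1699)=-0.3522, 0.1111×(-3.1699)=-0.3522, 0.1111×(-3.1699)=-0.3522.
Sum = -2.4194, so H' = 2.42.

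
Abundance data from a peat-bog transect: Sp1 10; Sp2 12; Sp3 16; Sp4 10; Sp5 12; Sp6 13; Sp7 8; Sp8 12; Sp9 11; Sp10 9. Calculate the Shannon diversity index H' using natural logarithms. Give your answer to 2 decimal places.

Total N = 10+12+16+10+12+13+8+12+11+9 = 113, so the proportions are 0.0885, 0.1062, 0.1416, 0.0885, 0.1062, 0.115, 0.0708, 0.1062, 0.0973, 0.0796 (working shown to 4 dp, full precision carried).
Each pᵢ ln pᵢ term: 0.0885×(-2.4248)=-0.2146, 0.1062×(-2.2425)=-0.2381, 0.1416×(-1.9548)=-0.2768, 0.0885×(-2.4248)=-0.2146, 0.1062×(-2.2425)=-0.2381, 0.115×(-2.1624)=-0.2488, 0.0708×(-2.6479)=-0.1875, 0.1062×(-2.2425)=-0.2381, 0.0973×(-2.3295)=-0.2268, 0.0796×(-2.5302)=-0.2015.
Sum = -2.2849, so H' = 2.28.

2.28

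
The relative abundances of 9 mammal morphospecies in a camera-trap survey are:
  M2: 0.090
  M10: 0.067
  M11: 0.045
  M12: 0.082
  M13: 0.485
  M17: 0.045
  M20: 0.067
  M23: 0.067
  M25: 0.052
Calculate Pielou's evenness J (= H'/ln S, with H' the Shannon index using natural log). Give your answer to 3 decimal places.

H' = −Σ pᵢ ln pᵢ = −((-0.21672) + (-0.18111) + (-0.13955) + (-0.20508) + (-0.35095) + (-0.13955) + (-0.18111) + (-0.18111) + (-0.15374)) = 1.74890 (working shown to 5 dp, full precision carried).
With S = 9 species, ln S = 2.19722, so J = 1.74890/2.19722 = 0.79596, i.e. 0.796 to 3 decimal places.

0.796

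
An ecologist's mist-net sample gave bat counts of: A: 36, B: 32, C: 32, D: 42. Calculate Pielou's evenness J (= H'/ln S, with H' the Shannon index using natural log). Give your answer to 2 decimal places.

1.00

Total N = 36+32+32+42 = 142, so the proportions are 0.2535, 0.2254, 0.2254, 0.2958 (working shown to 4 dp, full precision carried).
H' = −Σ pᵢ ln pᵢ = −((-0.3479) + (-0.3358) + (-0.3358) + (-0.3603)) = 1.3798.
With S = 4 species, ln S = 1.3863, so J = 1.3798/1.3863 = 0.9953, i.e. 1.00 to 2 decimal places.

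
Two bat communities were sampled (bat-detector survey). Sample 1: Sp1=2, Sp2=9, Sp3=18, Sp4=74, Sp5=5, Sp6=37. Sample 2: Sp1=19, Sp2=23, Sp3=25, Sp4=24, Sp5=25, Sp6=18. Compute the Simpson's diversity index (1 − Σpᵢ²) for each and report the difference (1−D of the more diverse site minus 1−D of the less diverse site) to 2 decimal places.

0.18

Sample 1: N=145, proportions 0.0138, 0.0621, 0.1241, 0.5103, 0.0345, 0.2552, giving 1−D = 0.6538 (working shown to 4 dp, full precision carried).
Sample 2: N=134, proportions 0.1418, 0.1716, 0.1866, 0.1791, 0.1866, 0.1343, giving 1−D = 0.8307.
Difference = |0.6538 − 0.8307| = 0.1769, i.e. 0.18 to 2 decimal places.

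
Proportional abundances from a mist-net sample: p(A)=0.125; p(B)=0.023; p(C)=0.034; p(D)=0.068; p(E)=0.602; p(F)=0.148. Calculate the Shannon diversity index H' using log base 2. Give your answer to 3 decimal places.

Each pᵢ log₂ pᵢ term (working shown to 5 dp, full precision carried): 0.125×(-3.00000)=-0.37500, 0.023×(-5.44222)=-0.12517, 0.034×(-4.87832)=-0.16586, 0.068×(-3.87832)=-0.26373, 0.602×(-0.73216)=-0.44076, 0.148×(-2.75633)=-0.40794.
Sum = -1.77846, so H' = 1.778.

1.778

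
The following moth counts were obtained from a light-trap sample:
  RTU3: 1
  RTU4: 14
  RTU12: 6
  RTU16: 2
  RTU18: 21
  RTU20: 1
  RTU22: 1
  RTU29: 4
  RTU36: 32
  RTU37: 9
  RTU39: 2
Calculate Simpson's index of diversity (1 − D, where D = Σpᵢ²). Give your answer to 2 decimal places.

0.79

Total N = 1+14+6+2+21+1+1+4+32+9+2 = 93, so the proportions are 0.0108, 0.1505, 0.0645, 0.0215, 0.2258, 0.0108, 0.0108, 0.043, 0.3441, 0.0968, 0.0215 (working shown to 4 dp, full precision carried).
D = 0.0108² + 0.1505² + 0.0645² + 0.0215² + 0.2258² + 0.0108² + 0.0108² + 0.043² + 0.3441² + 0.0968² + 0.0215² = 0.0001 + 0.0227 + 0.0042 + 0.0005 + 0.0510 + 0.0001 + 0.0001 + 0.0018 + 0.1184 + 0.0094 + 0.0005 = 0.2087.
So 1 − D = 0.7913, i.e. 0.79 to 2 decimal places.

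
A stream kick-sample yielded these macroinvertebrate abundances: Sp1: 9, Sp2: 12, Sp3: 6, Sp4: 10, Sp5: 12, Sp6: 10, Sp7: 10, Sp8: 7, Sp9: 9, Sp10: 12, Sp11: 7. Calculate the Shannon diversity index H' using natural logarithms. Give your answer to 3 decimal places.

2.374

Total N = 9+12+6+10+12+10+10+7+9+12+7 = 104, so the proportions are 0.08654, 0.11538, 0.05769, 0.09615, 0.11538, 0.09615, 0.09615, 0.06731, 0.08654, 0.11538, 0.06731 (working shown to 5 dp, full precision carried).
Each pᵢ ln pᵢ term: 0.08654×(-2.44717)=-0.21177, 0.11538×(-2.15948)=-0.24917, 0.05769×(-2.85263)=-0.16457, 0.09615×(-2.34181)=-0.22517, 0.11538×(-2.15948)=-0.24917, 0.09615×(-2.34181)=-0.22517, 0.09615×(-2.34181)=-0.22517, 0.06731×(-2.69848)=-0.18163, 0.08654×(-2.44717)=-0.21177, 0.11538×(-2.15948)=-0.24917, 0.06731×(-2.69848)=-0.18163.
Sum = -2.37441, so H' = 2.374.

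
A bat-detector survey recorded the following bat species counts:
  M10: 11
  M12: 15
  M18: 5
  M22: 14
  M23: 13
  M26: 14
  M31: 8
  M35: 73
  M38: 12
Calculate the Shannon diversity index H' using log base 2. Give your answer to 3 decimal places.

2.628

Total N = 11+15+5+14+13+14+8+73+12 = 165, so the proportions are 0.06667, 0.09091, 0.0303, 0.08485, 0.07879, 0.08485, 0.04848, 0.44242, 0.07273 (working shown to 5 dp, full precision carried).
Each pᵢ log₂ pᵢ term: 0.06667×(-3.90689)=-0.26046, 0.09091×(-3.45943)=-0.31449, 0.0303×(-5.04439)=-0.15286, 0.08485×(-3.55897)=-0.30197, 0.07879×(-3.66588)=-0.28883, 0.08485×(-3.55897)=-0.30197, 0.04848×(-4.36632)=-0.21170, 0.44242×(-1.17650)=-0.52051, 0.07273×(-3.78136)=-0.27501.
Sum = -2.62781, so H' = 2.628.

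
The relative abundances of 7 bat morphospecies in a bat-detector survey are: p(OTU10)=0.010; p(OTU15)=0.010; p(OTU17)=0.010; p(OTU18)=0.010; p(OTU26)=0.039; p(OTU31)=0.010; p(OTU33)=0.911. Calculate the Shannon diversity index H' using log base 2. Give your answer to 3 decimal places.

Each pᵢ log₂ pᵢ term (working shown to 5 dp, full precision carried): 0.01×(-6.64386)=-0.06644, 0.01×(-6.64386)=-0.06644, 0.01×(-6.64386)=-0.06644, 0.01×(-6.64386)=-0.06644, 0.039×(-4.68038)=-0.18253, 0.01×(-6.64386)=-0.06644, 0.911×(-0.13448)=-0.12251.
Sum = -0.63724, so H' = 0.637.

0.637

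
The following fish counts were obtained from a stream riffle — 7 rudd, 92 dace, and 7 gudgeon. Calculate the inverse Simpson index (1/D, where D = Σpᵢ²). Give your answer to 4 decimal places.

Total N = 7+92+7 = 106, so the proportions are 0.0660377, 0.8679245, 0.0660377 (working shown to 7 dp, full precision carried).
D = 0.0660377² + 0.8679245² + 0.0660377² = 0.0043610 + 0.7532930 + 0.0043610 = 0.7620150.
So 1/D = 1.312310, i.e. 1.3123 to 4 decimal places.

1.3123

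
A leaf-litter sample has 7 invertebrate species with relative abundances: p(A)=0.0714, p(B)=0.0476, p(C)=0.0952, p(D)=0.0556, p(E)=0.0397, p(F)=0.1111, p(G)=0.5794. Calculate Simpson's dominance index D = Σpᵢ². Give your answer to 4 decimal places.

D = 0.0714² + 0.0476² + 0.0952² + 0.0556² + 0.0397² + 0.1111² + 0.5794² = 0.005098 + 0.002266 + 0.009063 + 0.003091 + 0.001576 + 0.012343 + 0.335704 = 0.369142 (working shown to 6 dp, full precision carried).
To 4 decimal places, D = 0.3691.

0.3691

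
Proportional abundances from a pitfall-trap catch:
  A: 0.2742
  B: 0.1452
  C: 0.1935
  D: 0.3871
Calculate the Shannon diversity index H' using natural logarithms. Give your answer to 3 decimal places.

Each pᵢ ln pᵢ term (working shown to 5 dp, full precision carried): 0.2742×(-1.29390)=-0.35479, 0.1452×(-1.92964)=-0.28018, 0.1935×(-1.64248)=-0.31782, 0.3871×(-0.94907)=-0.36739.
Sum = -1.32018, so H' = 1.320.

1.320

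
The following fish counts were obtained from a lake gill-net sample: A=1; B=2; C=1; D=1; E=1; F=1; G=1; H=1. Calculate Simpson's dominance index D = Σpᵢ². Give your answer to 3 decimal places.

0.136

Total N = 1+2+1+1+1+1+1+1 = 9, so the proportions are 0.11111, 0.22222, 0.11111, 0.11111, 0.11111, 0.11111, 0.11111, 0.11111 (working shown to 5 dp, full precision carried).
D = 0.11111² + 0.22222² + 0.11111² + 0.11111² + 0.11111² + 0.11111² + 0.11111² + 0.11111² = 0.01235 + 0.04938 + 0.01235 + 0.01235 + 0.01235 + 0.01235 + 0.01235 + 0.01235 = 0.13580.
To 3 decimal places, D = 0.136.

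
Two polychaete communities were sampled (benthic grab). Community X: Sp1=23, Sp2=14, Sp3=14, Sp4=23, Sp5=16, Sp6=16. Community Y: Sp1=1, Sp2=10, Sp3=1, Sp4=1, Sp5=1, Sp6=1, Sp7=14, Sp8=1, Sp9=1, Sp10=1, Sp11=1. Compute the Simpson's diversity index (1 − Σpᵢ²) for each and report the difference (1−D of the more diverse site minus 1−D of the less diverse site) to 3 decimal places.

Community X: N=106, proportions 0.216981, 0.132075, 0.132075, 0.216981, 0.150943, 0.150943, giving 1−D = 0.825383 (working shown to 6 dp, full precision carried).
Community Y: N=33, proportions 0.030303, 0.30303, 0.030303, 0.030303, 0.030303, 0.030303, 0.424242, 0.030303, 0.030303, 0.030303, 0.030303, giving 1−D = 0.719927.
Difference = |0.825383 − 0.719927| = 0.105456, i.e. 0.105 to 3 decimal places.

0.105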